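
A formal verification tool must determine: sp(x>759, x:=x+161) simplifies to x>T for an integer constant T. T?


Formula: sp(P, x:=E) = exists old_x. (x = E[old_x/x]) AND P[old_x/x] (old_x is the value of x before the assignment; eliminate old_x by solving x = E[old_x/x] for old_x)
Step 1: Precondition P: x>759, i.e. old_x > 759
Step 2: Assignment gives x = old_x + 161, so old_x = x - 161
Step 3: Substitute into P: x - 161 > 759
Step 4: Simplify: x > 759+161 = 920

920


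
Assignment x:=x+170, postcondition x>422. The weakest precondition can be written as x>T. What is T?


Formula: wp(x:=E, P) = P[E/x] (substitute E for x in postcondition)
Step 1: Postcondition: x>422
Step 2: Substitute x+170 for x: x+170>422
Step 3: Solve for x: x > 422-170 = 252

252


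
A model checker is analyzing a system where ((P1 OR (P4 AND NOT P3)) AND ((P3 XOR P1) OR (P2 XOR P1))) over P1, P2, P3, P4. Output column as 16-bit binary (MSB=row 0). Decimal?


Formula: ((P1 OR (P4 AND NOT P3)) AND ((P3 XOR P1) OR (P2 XOR P1))) over P1, P2, P3, P4 (16 rows)
Evaluate each row (bits = P1,P2,P3,P4, MSB first):
  row 0 [0000]: ((0 OR (0 AND NOT 0)) AND ((0 XOR 0) OR (0 XOR 0))) -> 0
  row 1 [0001]: ((0 OR (1 AND NOT 0)) AND ((0 XOR 0) OR (0 XOR 0))) -> 0
  row 2 [0010]: ((0 OR (0 AND NOT 1)) AND ((1 XOR 0) OR (0 XOR 0))) -> 0
  row 3 [0011]: ((0 OR (1 AND NOT 1)) AND ((1 XOR 0) OR (0 XOR 0))) -> 0
  row 4 [0100]: ((0 OR (0 AND NOT 0)) AND ((0 XOR 0) OR (1 XOR 0))) -> 0
  row 5 [0101]: ((0 OR (1 AND NOT 0)) AND ((0 XOR 0) OR (1 XOR 0))) -> 1
  row 6 [0110]: ((0 OR (0 AND NOT 1)) AND ((1 XOR 0) OR (1 XOR 0))) -> 0
  row 7 [0111]: ((0 OR (1 AND NOT 1)) AND ((1 XOR 0) OR (1 XOR 0))) -> 0
  row 8 [1000]: ((1 OR (0 AND NOT 0)) AND ((0 XOR 1) OR (0 XOR 1))) -> 1
  row 9 [1001]: ((1 OR (1 AND NOT 0)) AND ((0 XOR 1) OR (0 XOR 1))) -> 1
  row 10 [1010]: ((1 OR (0 AND NOT 1)) AND ((1 XOR 1) OR (0 XOR 1))) -> 1
  row 11 [1011]: ((1 OR (1 AND NOT 1)) AND ((1 XOR 1) OR (0 XOR 1))) -> 1
  row 12 [1100]: ((1 OR (0 AND NOT 0)) AND ((0 XOR 1) OR (1 XOR 1))) -> 1
  row 13 [1101]: ((1 OR (1 AND NOT 0)) AND ((0 XOR 1) OR (1 XOR 1))) -> 1
  row 14 [1110]: ((1 OR (0 AND NOT 1)) AND ((1 XOR 1) OR (1 XOR 1))) -> 0
  row 15 [1111]: ((1 OR (1 AND NOT 1)) AND ((1 XOR 1) OR (1 XOR 1))) -> 0
Full result column, 4 rows per line (P1,P2 fixed per line; P3,P4 runs 00..11 left to right):
  rows 0-3 [P1,P2=00]: 0000  = hex 0
  rows 4-7 [P1,P2=01]: 0100  = hex 4
  rows 8-11 [P1,P2=10]: 1111  = hex F
  rows 12-15 [P1,P2=11]: 1100  = hex C
Output column (row 0 .. row 15) = 0000010011111100
Output column grouped in 4s = 0000 0100 1111 1100 = 0x04FC
Convert to decimal digit by digit (value = value*16 + digit):
  0 -> 0
  0*16 + 4 = 4
  4*16 + 15 (F) = 79
  79*16 + 12 (C) = 1276
Decimal = 1276

1276


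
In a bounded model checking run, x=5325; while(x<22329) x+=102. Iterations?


Step 1: x goes from 5325 toward 22329 by 102; the body runs while x<22329, so iterations = ceil((bound-start)/step)
Step 2: Distance=17004
Step 3: ceil(17004/102)=167

167


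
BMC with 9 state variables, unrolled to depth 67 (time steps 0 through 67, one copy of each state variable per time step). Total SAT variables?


BMC unrolls to depth k, creating one copy of each state var for steps 0..k.
Step count = 67 + 1 = 68 (steps 0 through 67)
Vars per step = 9
Total = 9 * 68 = 612

612


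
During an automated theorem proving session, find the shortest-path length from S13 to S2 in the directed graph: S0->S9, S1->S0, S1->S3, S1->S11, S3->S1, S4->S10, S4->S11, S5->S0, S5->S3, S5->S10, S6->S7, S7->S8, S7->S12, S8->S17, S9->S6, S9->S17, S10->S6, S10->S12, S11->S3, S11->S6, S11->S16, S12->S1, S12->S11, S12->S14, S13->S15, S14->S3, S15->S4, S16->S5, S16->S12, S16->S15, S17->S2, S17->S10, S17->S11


BFS layer-by-layer from S13:
  dist 0: {S13}
  dist 1: {S15}
  dist 2: {S4}
  dist 3: {S10, S11}
  dist 4: {S3, S6, S12, S16}
  dist 5: {S1, S5, S7, S14}
  dist 6: {S0, S8}
  dist 7: {S9, S17}
  dist 8: {S2}
  -> S2 reached at distance 8
Shortest path length = 8

8


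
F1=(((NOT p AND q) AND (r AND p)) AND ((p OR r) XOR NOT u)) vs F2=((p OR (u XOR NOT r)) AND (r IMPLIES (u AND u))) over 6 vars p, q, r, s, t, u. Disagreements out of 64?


F1 = (((NOT p AND q) AND (r AND p)) AND ((p OR r) XOR NOT u))
F2 = ((p OR (u XOR NOT r)) AND (r IMPLIES (u AND u)))
Evaluate both on each of 64 rows (bits = p,q,r,s,t,u):
  row 0 [000000]: F1=0 F2=1 (differ) -> 1
  row 1 [000001]: F1=0 F2=0 -> 0
  row 2 [000010]: F1=0 F2=1 (differ) -> 1
  row 3 [000011]: F1=0 F2=0 -> 0
  row 4 [000100]: F1=0 F2=1 (differ) -> 1
  (every remaining row is evaluated the same way; all 64 results are listed next)
Full result column, 8 rows per line (p,q,r fixed per line; s,t,u runs 000..111 left to right):
  rows 0-7 [p,q,r=000]: 10101010  (ones: 4)
  rows 8-15 [p,q,r=001]: 01010101  (ones: 4)
  rows 16-23 [p,q,r=010]: 10101010  (ones: 4)
  rows 24-31 [p,q,r=011]: 01010101  (ones: 4)
  rows 32-39 [p,q,r=100]: 11111111  (ones: 8)
  rows 40-47 [p,q,r=101]: 01010101  (ones: 4)
  rows 48-55 [p,q,r=110]: 11111111  (ones: 8)
  rows 56-63 [p,q,r=111]: 01010101  (ones: 4)
Disagreements = 4+4+4+4+8+4+8+4 = 40

40


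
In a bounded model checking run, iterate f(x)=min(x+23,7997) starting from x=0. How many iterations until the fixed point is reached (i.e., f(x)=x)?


Step 1: x=0, cap=7997, increment=23
Step 2: x grows by 23 each step until capped at 7997; fixed point is x=7997
Step 3: iterations = ceil(7997/23) = 348

348


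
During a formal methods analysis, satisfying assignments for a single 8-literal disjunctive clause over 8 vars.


Step 1: Total=2^8=256
Step 2: Unsat when all 8 false: 2^0=1
Step 3: Sat=256-1=255

255


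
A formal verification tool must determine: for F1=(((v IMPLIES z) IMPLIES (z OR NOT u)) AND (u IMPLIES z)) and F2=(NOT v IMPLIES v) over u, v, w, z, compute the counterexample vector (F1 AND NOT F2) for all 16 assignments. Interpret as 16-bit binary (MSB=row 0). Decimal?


F1 = (((v IMPLIES z) IMPLIES (z OR NOT u)) AND (u IMPLIES z))
F2 = (NOT v IMPLIES v)
Counterexample to F1=>F2 is where F1=1 and F2=0.
Evaluate each row (bits = u,v,w,z, MSB first):
  row 0 [0000]: F1=1 F2=0 -> F1&~F2 -> 1
  row 1 [0001]: F1=1 F2=0 -> F1&~F2 -> 1
  row 2 [0010]: F1=1 F2=0 -> F1&~F2 -> 1
  row 3 [0011]: F1=1 F2=0 -> F1&~F2 -> 1
  row 4 [0100]: F1=1 F2=1 -> F1&~F2 -> 0
  row 5 [0101]: F1=1 F2=1 -> F1&~F2 -> 0
  row 6 [0110]: F1=1 F2=1 -> F1&~F2 -> 0
  row 7 [0111]: F1=1 F2=1 -> F1&~F2 -> 0
  row 8 [1000]: F1=0 F2=0 -> F1&~F2 -> 0
  row 9 [1001]: F1=1 F2=0 -> F1&~F2 -> 1
  row 10 [1010]: F1=0 F2=0 -> F1&~F2 -> 0
  row 11 [1011]: F1=1 F2=0 -> F1&~F2 -> 1
  row 12 [1100]: F1=0 F2=1 -> F1&~F2 -> 0
  row 13 [1101]: F1=1 F2=1 -> F1&~F2 -> 0
  row 14 [1110]: F1=0 F2=1 -> F1&~F2 -> 0
  row 15 [1111]: F1=1 F2=1 -> F1&~F2 -> 0
Full result column, 4 rows per line (u,v fixed per line; w,z runs 00..11 left to right):
  rows 0-3 [u,v=00]: 1111  = hex F
  rows 4-7 [u,v=01]: 0000  = hex 0
  rows 8-11 [u,v=10]: 0101  = hex 5
  rows 12-15 [u,v=11]: 0000  = hex 0
Counterexample vector (row 0 .. row 15) = 1111000001010000
Output column grouped in 4s = 1111 0000 0101 0000 = 0xF050
Convert to decimal digit by digit (value = value*16 + digit):
  F -> 15
  15*16 + 0 = 240
  240*16 + 5 = 3845
  3845*16 + 0 = 61520
Decimal = 61520

61520


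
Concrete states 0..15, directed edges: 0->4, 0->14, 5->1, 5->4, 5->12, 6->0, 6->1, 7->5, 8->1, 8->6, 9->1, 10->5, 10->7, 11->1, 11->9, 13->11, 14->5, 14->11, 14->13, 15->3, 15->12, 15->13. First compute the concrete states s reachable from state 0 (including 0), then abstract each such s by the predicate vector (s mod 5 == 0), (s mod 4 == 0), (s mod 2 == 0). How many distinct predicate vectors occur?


BFS from 0:
Concrete reachable: {0, 1, 4, 5, 9, 11, 12, 13, 14}
Abstract via predicates (s mod 5 == 0), (s mod 4 == 0), (s mod 2 == 0):
  (0,0,0) <- {1, 9, 11, 13}
  (0,0,1) <- {14}
  (0,1,1) <- {4, 12}
  (1,0,0) <- {5}
  (1,1,1) <- {0}
Distinct abstract states = 5

5


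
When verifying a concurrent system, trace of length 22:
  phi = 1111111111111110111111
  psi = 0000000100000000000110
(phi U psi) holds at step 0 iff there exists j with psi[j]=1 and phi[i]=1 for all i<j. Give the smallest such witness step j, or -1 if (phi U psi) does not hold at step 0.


(phi U psi) at 0: need smallest j with psi[j]=1 and phi[i]=1 for all i in [0,j).
Scan from step 0:
  step 0: phi=1, psi=0 -> continue
  step 1: phi=1, psi=0 -> continue
  step 2: phi=1, psi=0 -> continue
  step 3: phi=1, psi=0 -> continue
  step 7: psi=1 and phi held for [0,7) -> witness found
Witness step = 7

7


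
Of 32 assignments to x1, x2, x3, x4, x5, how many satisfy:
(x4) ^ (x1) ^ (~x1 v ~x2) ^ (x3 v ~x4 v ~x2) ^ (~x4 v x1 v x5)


CNF with 5 clauses over 5 vars (32 assignments).
An assignment satisfies CNF iff every clause has >=1 true literal.
Check each row (bits = x1,x2,x3,x4,x5; clause T/F shown):
  row 0 [00000]: clauses=FFTTT -> 0
  row 1 [00001]: clauses=FFTTT -> 0
  row 2 [00010]: clauses=TFTTF -> 0
  row 3 [00011]: clauses=TFTTT -> 0
  row 4 [00100]: clauses=FFTTT -> 0
  row 5 [00101]: clauses=FFTTT -> 0
  row 6 [00110]: clauses=TFTTF -> 0
  row 7 [00111]: clauses=TFTTT -> 0
  row 8 [01000]: clauses=FFTTT -> 0
  row 9 [01001]: clauses=FFTTT -> 0
  row 10 [01010]: clauses=TFTFF -> 0
  row 11 [01011]: clauses=TFTFT -> 0
  row 12 [01100]: clauses=FFTTT -> 0
  row 13 [01101]: clauses=FFTTT -> 0
  row 14 [01110]: clauses=TFTTF -> 0
  row 15 [01111]: clauses=TFTTT -> 0
  row 16 [10000]: clauses=FTTTT -> 0
  row 17 [10001]: clauses=FTTTT -> 0
  row 18 [10010]: clauses=TTTTT -> 1
  row 19 [10011]: clauses=TTTTT -> 1
  row 20 [10100]: clauses=FTTTT -> 0
  row 21 [10101]: clauses=FTTTT -> 0
  row 22 [10110]: clauses=TTTTT -> 1
  row 23 [10111]: clauses=TTTTT -> 1
  row 24 [11000]: clauses=FTFTT -> 0
  row 25 [11001]: clauses=FTFTT -> 0
  row 26 [11010]: clauses=TTFFT -> 0
  row 27 [11011]: clauses=TTFFT -> 0
  row 28 [11100]: clauses=FTFTT -> 0
  row 29 [11101]: clauses=FTFTT -> 0
  row 30 [11110]: clauses=TTFTT -> 0
  row 31 [11111]: clauses=TTFTT -> 0
Full result column, 8 rows per line (x1,x2 fixed per line; x3,x4,x5 runs 000..111 left to right):
  rows 0-7 [x1,x2=00]: 00000000  (ones: 0)
  rows 8-15 [x1,x2=01]: 00000000  (ones: 0)
  rows 16-23 [x1,x2=10]: 00110011  (ones: 4)
  rows 24-31 [x1,x2=11]: 00000000  (ones: 0)
Satisfying assignments = 0+0+4+0 = 4

4


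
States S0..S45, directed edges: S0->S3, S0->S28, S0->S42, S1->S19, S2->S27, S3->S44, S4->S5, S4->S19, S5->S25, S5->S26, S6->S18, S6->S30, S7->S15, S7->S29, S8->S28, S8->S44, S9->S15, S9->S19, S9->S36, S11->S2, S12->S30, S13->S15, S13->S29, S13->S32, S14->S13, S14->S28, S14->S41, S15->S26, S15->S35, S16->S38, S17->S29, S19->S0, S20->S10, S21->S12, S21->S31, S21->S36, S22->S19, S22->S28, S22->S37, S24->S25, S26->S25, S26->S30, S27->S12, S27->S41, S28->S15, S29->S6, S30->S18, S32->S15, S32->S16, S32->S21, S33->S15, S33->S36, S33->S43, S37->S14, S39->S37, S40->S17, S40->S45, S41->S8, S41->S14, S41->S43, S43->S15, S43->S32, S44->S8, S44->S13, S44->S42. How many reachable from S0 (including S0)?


BFS from S0:
  layer 0: {S0}
  layer 1: {S3, S28, S42}
  layer 2: {S15, S44}
  layer 3: {S8, S13, S26, S35}
  layer 4: {S25, S29, S30, S32}
  layer 5: {S6, S16, S18, S21}
  layer 6: {S12, S31, S36, S38}
Reachable set: {S0, S3, S6, S8, S12, S13, S15, S16, S18, S21, S25, S26, S28, S29, S30, S31, S32, S35, S36, S38, S42, S44}
Count = 22

22


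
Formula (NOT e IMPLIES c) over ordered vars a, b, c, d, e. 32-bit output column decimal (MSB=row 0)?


Formula: (NOT e IMPLIES c) over a, b, c, d, e (32 rows)
Evaluate each row (bits = a,b,c,d,e, MSB first):
  row 0 [00000]: (NOT 0 IMPLIES 0) -> 0
  row 1 [00001]: (NOT 1 IMPLIES 0) -> 1
  row 2 [00010]: (NOT 0 IMPLIES 0) -> 0
  row 3 [00011]: (NOT 1 IMPLIES 0) -> 1
  row 4 [00100]: (NOT 0 IMPLIES 1) -> 1
  row 5 [00101]: (NOT 1 IMPLIES 1) -> 1
  row 6 [00110]: (NOT 0 IMPLIES 1) -> 1
  row 7 [00111]: (NOT 1 IMPLIES 1) -> 1
  row 8 [01000]: (NOT 0 IMPLIES 0) -> 0
  row 9 [01001]: (NOT 1 IMPLIES 0) -> 1
  row 10 [01010]: (NOT 0 IMPLIES 0) -> 0
  row 11 [01011]: (NOT 1 IMPLIES 0) -> 1
  row 12 [01100]: (NOT 0 IMPLIES 1) -> 1
  row 13 [01101]: (NOT 1 IMPLIES 1) -> 1
  row 14 [01110]: (NOT 0 IMPLIES 1) -> 1
  row 15 [01111]: (NOT 1 IMPLIES 1) -> 1
  row 16 [10000]: (NOT 0 IMPLIES 0) -> 0
  row 17 [10001]: (NOT 1 IMPLIES 0) -> 1
  row 18 [10010]: (NOT 0 IMPLIES 0) -> 0
  row 19 [10011]: (NOT 1 IMPLIES 0) -> 1
  row 20 [10100]: (NOT 0 IMPLIES 1) -> 1
  row 21 [10101]: (NOT 1 IMPLIES 1) -> 1
  row 22 [10110]: (NOT 0 IMPLIES 1) -> 1
  row 23 [10111]: (NOT 1 IMPLIES 1) -> 1
  row 24 [11000]: (NOT 0 IMPLIES 0) -> 0
  row 25 [11001]: (NOT 1 IMPLIES 0) -> 1
  row 26 [11010]: (NOT 0 IMPLIES 0) -> 0
  row 27 [11011]: (NOT 1 IMPLIES 0) -> 1
  row 28 [11100]: (NOT 0 IMPLIES 1) -> 1
  row 29 [11101]: (NOT 1 IMPLIES 1) -> 1
  row 30 [11110]: (NOT 0 IMPLIES 1) -> 1
  row 31 [11111]: (NOT 1 IMPLIES 1) -> 1
Full result column, 4 rows per line (a,b,c fixed per line; d,e runs 00..11 left to right):
  rows 0-3 [a,b,c=000]: 0101  = hex 5
  rows 4-7 [a,b,c=001]: 1111  = hex F
  rows 8-11 [a,b,c=010]: 0101  = hex 5
  rows 12-15 [a,b,c=011]: 1111  = hex F
  rows 16-19 [a,b,c=100]: 0101  = hex 5
  rows 20-23 [a,b,c=101]: 1111  = hex F
  rows 24-27 [a,b,c=110]: 0101  = hex 5
  rows 28-31 [a,b,c=111]: 1111  = hex F
Output column (row 0 .. row 31) = 01011111010111110101111101011111
Output column grouped in 4s = 0101 1111 0101 1111 0101 1111 0101 1111 = 0x5F5F5F5F
Convert to decimal digit by digit (value = value*16 + digit):
  5 -> 5
  5*16 + 15 (F) = 95
  95*16 + 5 = 1525
  1525*16 + 15 (F) = 24415
  24415*16 + 5 = 390645
  390645*16 + 15 (F) = 6250335
  6250335*16 + 5 = 100005365
  100005365*16 + 15 (F) = 1600085855
Decimal = 1600085855

1600085855


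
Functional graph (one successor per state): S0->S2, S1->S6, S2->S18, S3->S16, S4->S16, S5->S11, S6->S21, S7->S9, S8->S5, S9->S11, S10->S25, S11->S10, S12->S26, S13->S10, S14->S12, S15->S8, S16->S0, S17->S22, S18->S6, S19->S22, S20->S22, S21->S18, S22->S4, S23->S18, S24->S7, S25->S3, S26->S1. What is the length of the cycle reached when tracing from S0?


Trace from S0 until a state repeats:
  S0 -> S2 -> S18 -> S6 -> S21 -> S18
S18 first seen at step 2, revisited at step 5.
Cycle length = 5 - 2 = 3

3


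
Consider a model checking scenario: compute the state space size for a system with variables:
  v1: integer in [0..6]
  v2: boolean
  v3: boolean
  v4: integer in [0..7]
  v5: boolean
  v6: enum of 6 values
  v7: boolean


State space = product of domain sizes of all variables.
Domain sizes:
  v1 (integer in [0..6]): 7
  v2 (boolean): 2
  v3 (boolean): 2
  v4 (integer in [0..7]): 8
  v5 (boolean): 2
  v6 (enum of 6 values): 6
  v7 (boolean): 2
Product = 7 * 2 * 2 * 8 * 2 * 6 * 2 = 5376

5376


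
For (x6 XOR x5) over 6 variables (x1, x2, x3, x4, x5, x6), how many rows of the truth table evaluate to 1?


Formula: (x6 XOR x5) over 6 vars (64 rows)
Evaluate each row (x1, x2, x3, x4, x5, x6 as bits, MSB first):
  row 0 [000000]: (0 XOR 0) -> 0
  row 1 [000001]: (1 XOR 0) -> 1
  row 2 [000010]: (0 XOR 1) -> 1
  row 3 [000011]: (1 XOR 1) -> 0
  row 4 [000100]: (0 XOR 0) -> 0
  (every remaining row is evaluated the same way; all 64 results are listed next)
Full result column, 8 rows per line (x1,x2,x3 fixed per line; x4,x5,x6 runs 000..111 left to right):
  rows 0-7 [x1,x2,x3=000]: 01100110  (ones: 4)
  rows 8-15 [x1,x2,x3=001]: 01100110  (ones: 4)
  rows 16-23 [x1,x2,x3=010]: 01100110  (ones: 4)
  rows 24-31 [x1,x2,x3=011]: 01100110  (ones: 4)
  rows 32-39 [x1,x2,x3=100]: 01100110  (ones: 4)
  rows 40-47 [x1,x2,x3=101]: 01100110  (ones: 4)
  rows 48-55 [x1,x2,x3=110]: 01100110  (ones: 4)
  rows 56-63 [x1,x2,x3=111]: 01100110  (ones: 4)
Count of 1-rows = 4+4+4+4+4+4+4+4 = 32

32


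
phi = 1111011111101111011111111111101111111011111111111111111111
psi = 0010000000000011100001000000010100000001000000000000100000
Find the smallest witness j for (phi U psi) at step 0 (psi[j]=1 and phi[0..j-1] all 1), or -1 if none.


(phi U psi) at 0: need smallest j with psi[j]=1 and phi[i]=1 for all i in [0,j).
Scan from step 0:
  step 0: phi=1, psi=0 -> continue
  step 1: phi=1, psi=0 -> continue
  step 2: psi=1 and phi held for [0,2) -> witness found
Witness step = 2

2


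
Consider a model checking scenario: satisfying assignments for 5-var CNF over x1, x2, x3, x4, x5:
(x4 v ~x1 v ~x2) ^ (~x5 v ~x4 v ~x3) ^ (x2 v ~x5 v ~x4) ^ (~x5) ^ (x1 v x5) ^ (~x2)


CNF with 6 clauses over 5 vars (32 assignments).
An assignment satisfies CNF iff every clause has >=1 true literal.
Check each row (bits = x1,x2,x3,x4,x5; clause T/F shown):
  row 0 [00000]: clauses=TTTTFT -> 0
  row 1 [00001]: clauses=TTTFTT -> 0
  row 2 [00010]: clauses=TTTTFT -> 0
  row 3 [00011]: clauses=TTFFTT -> 0
  row 4 [00100]: clauses=TTTTFT -> 0
  row 5 [00101]: clauses=TTTFTT -> 0
  row 6 [00110]: clauses=TTTTFT -> 0
  row 7 [00111]: clauses=TFFFTT -> 0
  row 8 [01000]: clauses=TTTTFF -> 0
  row 9 [01001]: clauses=TTTFTF -> 0
  row 10 [01010]: clauses=TTTTFF -> 0
  row 11 [01011]: clauses=TTTFTF -> 0
  row 12 [01100]: clauses=TTTTFF -> 0
  row 13 [01101]: clauses=TTTFTF -> 0
  row 14 [01110]: clauses=TTTTFF -> 0
  row 15 [01111]: clauses=TFTFTF -> 0
  row 16 [10000]: clauses=TTTTTT -> 1
  row 17 [10001]: clauses=TTTFTT -> 0
  row 18 [10010]: clauses=TTTTTT -> 1
  row 19 [10011]: clauses=TTFFTT -> 0
  row 20 [10100]: clauses=TTTTTT -> 1
  row 21 [10101]: clauses=TTTFTT -> 0
  row 22 [10110]: clauses=TTTTTT -> 1
  row 23 [10111]: clauses=TFFFTT -> 0
  row 24 [11000]: clauses=FTTTTF -> 0
  row 25 [11001]: clauses=FTTFTF -> 0
  row 26 [11010]: clauses=TTTTTF -> 0
  row 27 [11011]: clauses=TTTFTF -> 0
  row 28 [11100]: clauses=FTTTTF -> 0
  row 29 [11101]: clauses=FTTFTF -> 0
  row 30 [11110]: clauses=TTTTTF -> 0
  row 31 [11111]: clauses=TFTFTF -> 0
Full result column, 8 rows per line (x1,x2 fixed per line; x3,x4,x5 runs 000..111 left to right):
  rows 0-7 [x1,x2=00]: 00000000  (ones: 0)
  rows 8-15 [x1,x2=01]: 00000000  (ones: 0)
  rows 16-23 [x1,x2=10]: 10101010  (ones: 4)
  rows 24-31 [x1,x2=11]: 00000000  (ones: 0)
Satisfying assignments = 0+0+4+0 = 4

4


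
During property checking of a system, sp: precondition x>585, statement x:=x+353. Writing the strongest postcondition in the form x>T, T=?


Formula: sp(P, x:=E) = exists old_x. (x = E[old_x/x]) AND P[old_x/x] (old_x is the value of x before the assignment; eliminate old_x by solving x = E[old_x/x] for old_x)
Step 1: Precondition P: x>585, i.e. old_x > 585
Step 2: Assignment gives x = old_x + 353, so old_x = x - 353
Step 3: Substitute into P: x - 353 > 585
Step 4: Simplify: x > 585+353 = 938

938


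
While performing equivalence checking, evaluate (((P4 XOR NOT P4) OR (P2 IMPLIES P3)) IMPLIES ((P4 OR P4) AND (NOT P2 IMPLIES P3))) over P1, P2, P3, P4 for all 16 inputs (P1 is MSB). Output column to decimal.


Formula: (((P4 XOR NOT P4) OR (P2 IMPLIES P3)) IMPLIES ((P4 OR P4) AND (NOT P2 IMPLIES P3))) over P1, P2, P3, P4 (16 rows)
Evaluate each row (bits = P1,P2,P3,P4, MSB first):
  row 0 [0000]: (((0 XOR NOT 0) OR (0 IMPLIES 0)) IMPLIES ((0 OR 0) AND (NOT 0 IMPLIES 0))) -> 0
  row 1 [0001]: (((1 XOR NOT 1) OR (0 IMPLIES 0)) IMPLIES ((1 OR 1) AND (NOT 0 IMPLIES 0))) -> 0
  row 2 [0010]: (((0 XOR NOT 0) OR (0 IMPLIES 1)) IMPLIES ((0 OR 0) AND (NOT 0 IMPLIES 1))) -> 0
  row 3 [0011]: (((1 XOR NOT 1) OR (0 IMPLIES 1)) IMPLIES ((1 OR 1) AND (NOT 0 IMPLIES 1))) -> 1
  row 4 [0100]: (((0 XOR NOT 0) OR (1 IMPLIES 0)) IMPLIES ((0 OR 0) AND (NOT 1 IMPLIES 0))) -> 0
  row 5 [0101]: (((1 XOR NOT 1) OR (1 IMPLIES 0)) IMPLIES ((1 OR 1) AND (NOT 1 IMPLIES 0))) -> 1
  row 6 [0110]: (((0 XOR NOT 0) OR (1 IMPLIES 1)) IMPLIES ((0 OR 0) AND (NOT 1 IMPLIES 1))) -> 0
  row 7 [0111]: (((1 XOR NOT 1) OR (1 IMPLIES 1)) IMPLIES ((1 OR 1) AND (NOT 1 IMPLIES 1))) -> 1
  row 8 [1000]: (((0 XOR NOT 0) OR (0 IMPLIES 0)) IMPLIES ((0 OR 0) AND (NOT 0 IMPLIES 0))) -> 0
  row 9 [1001]: (((1 XOR NOT 1) OR (0 IMPLIES 0)) IMPLIES ((1 OR 1) AND (NOT 0 IMPLIES 0))) -> 0
  row 10 [1010]: (((0 XOR NOT 0) OR (0 IMPLIES 1)) IMPLIES ((0 OR 0) AND (NOT 0 IMPLIES 1))) -> 0
  row 11 [1011]: (((1 XOR NOT 1) OR (0 IMPLIES 1)) IMPLIES ((1 OR 1) AND (NOT 0 IMPLIES 1))) -> 1
  row 12 [1100]: (((0 XOR NOT 0) OR (1 IMPLIES 0)) IMPLIES ((0 OR 0) AND (NOT 1 IMPLIES 0))) -> 0
  row 13 [1101]: (((1 XOR NOT 1) OR (1 IMPLIES 0)) IMPLIES ((1 OR 1) AND (NOT 1 IMPLIES 0))) -> 1
  row 14 [1110]: (((0 XOR NOT 0) OR (1 IMPLIES 1)) IMPLIES ((0 OR 0) AND (NOT 1 IMPLIES 1))) -> 0
  row 15 [1111]: (((1 XOR NOT 1) OR (1 IMPLIES 1)) IMPLIES ((1 OR 1) AND (NOT 1 IMPLIES 1))) -> 1
Full result column, 4 rows per line (P1,P2 fixed per line; P3,P4 runs 00..11 left to right):
  rows 0-3 [P1,P2=00]: 0001  = hex 1
  rows 4-7 [P1,P2=01]: 0101  = hex 5
  rows 8-11 [P1,P2=10]: 0001  = hex 1
  rows 12-15 [P1,P2=11]: 0101  = hex 5
Output column (row 0 .. row 15) = 0001010100010101
Output column grouped in 4s = 0001 0101 0001 0101 = 0x1515
Convert to decimal digit by digit (value = value*16 + digit):
  1 -> 1
  1*16 + 5 = 21
  21*16 + 1 = 337
  337*16 + 5 = 5397
Decimal = 5397

5397


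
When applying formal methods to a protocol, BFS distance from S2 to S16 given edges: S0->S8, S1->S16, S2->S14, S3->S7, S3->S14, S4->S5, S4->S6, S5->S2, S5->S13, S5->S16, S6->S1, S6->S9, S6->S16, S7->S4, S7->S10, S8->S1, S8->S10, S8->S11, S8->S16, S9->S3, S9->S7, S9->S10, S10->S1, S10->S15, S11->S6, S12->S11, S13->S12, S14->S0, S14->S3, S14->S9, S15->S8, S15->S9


BFS layer-by-layer from S2:
  dist 0: {S2}
  dist 1: {S14}
  dist 2: {S0, S3, S9}
  dist 3: {S7, S8, S10}
  dist 4: {S1, S4, S11, S15, S16}
  -> S16 reached at distance 4
Shortest path length = 4

4


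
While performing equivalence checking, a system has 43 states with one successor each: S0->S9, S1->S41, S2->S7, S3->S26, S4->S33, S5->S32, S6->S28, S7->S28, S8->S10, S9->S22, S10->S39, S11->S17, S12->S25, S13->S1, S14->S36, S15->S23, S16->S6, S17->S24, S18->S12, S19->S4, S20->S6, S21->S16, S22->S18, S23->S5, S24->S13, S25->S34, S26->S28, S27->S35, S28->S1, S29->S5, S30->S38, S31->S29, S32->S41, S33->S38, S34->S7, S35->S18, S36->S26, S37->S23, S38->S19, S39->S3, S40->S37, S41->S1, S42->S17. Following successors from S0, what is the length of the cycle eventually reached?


Trace from S0 until a state repeats:
  S0 -> S9 -> S22 -> S18 -> S12 -> S25 -> S34 -> S7 -> S28 -> S1 -> S41 -> S1
S1 first seen at step 9, revisited at step 11.
Cycle length = 11 - 9 = 2

2


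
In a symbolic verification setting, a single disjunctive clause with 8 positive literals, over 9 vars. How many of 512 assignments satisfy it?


Step 1: Total=2^9=512
Step 2: Unsat when all 8 false: 2^1=2
Step 3: Sat=512-2=510

510


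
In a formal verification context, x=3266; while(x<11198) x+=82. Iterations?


Step 1: x goes from 3266 toward 11198 by 82; the body runs while x<11198, so iterations = ceil((bound-start)/step)
Step 2: Distance=7932
Step 3: ceil(7932/82)=97

97


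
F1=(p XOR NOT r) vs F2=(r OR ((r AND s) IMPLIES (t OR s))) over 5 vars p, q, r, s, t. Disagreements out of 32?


F1 = (p XOR NOT r)
F2 = (r OR ((r AND s) IMPLIES (t OR s)))
Evaluate both on each of 32 rows (bits = p,q,r,s,t):
  row 0 [00000]: F1=1 F2=1 -> 0
  row 1 [00001]: F1=1 F2=1 -> 0
  row 2 [00010]: F1=1 F2=1 -> 0
  row 3 [00011]: F1=1 F2=1 -> 0
  row 4 [00100]: F1=0 F2=1 (differ) -> 1
  row 5 [00101]: F1=0 F2=1 (differ) -> 1
  row 6 [00110]: F1=0 F2=1 (differ) -> 1
  row 7 [00111]: F1=0 F2=1 (differ) -> 1
  row 8 [01000]: F1=1 F2=1 -> 0
  row 9 [01001]: F1=1 F2=1 -> 0
  row 10 [01010]: F1=1 F2=1 -> 0
  row 11 [01011]: F1=1 F2=1 -> 0
  row 12 [01100]: F1=0 F2=1 (differ) -> 1
  row 13 [01101]: F1=0 F2=1 (differ) -> 1
  row 14 [01110]: F1=0 F2=1 (differ) -> 1
  row 15 [01111]: F1=0 F2=1 (differ) -> 1
  row 16 [10000]: F1=0 F2=1 (differ) -> 1
  row 17 [10001]: F1=0 F2=1 (differ) -> 1
  row 18 [10010]: F1=0 F2=1 (differ) -> 1
  row 19 [10011]: F1=0 F2=1 (differ) -> 1
  row 20 [10100]: F1=1 F2=1 -> 0
  row 21 [10101]: F1=1 F2=1 -> 0
  row 22 [10110]: F1=1 F2=1 -> 0
  row 23 [10111]: F1=1 F2=1 -> 0
  row 24 [11000]: F1=0 F2=1 (differ) -> 1
  row 25 [11001]: F1=0 F2=1 (differ) -> 1
  row 26 [11010]: F1=0 F2=1 (differ) -> 1
  row 27 [11011]: F1=0 F2=1 (differ) -> 1
  row 28 [11100]: F1=1 F2=1 -> 0
  row 29 [11101]: F1=1 F2=1 -> 0
  row 30 [11110]: F1=1 F2=1 -> 0
  row 31 [11111]: F1=1 F2=1 -> 0
Full result column, 8 rows per line (p,q fixed per line; r,s,t runs 000..111 left to right):
  rows 0-7 [p,q=00]: 00001111  (ones: 4)
  rows 8-15 [p,q=01]: 00001111  (ones: 4)
  rows 16-23 [p,q=10]: 11110000  (ones: 4)
  rows 24-31 [p,q=11]: 11110000  (ones: 4)
Disagreements = 4+4+4+4 = 16

16


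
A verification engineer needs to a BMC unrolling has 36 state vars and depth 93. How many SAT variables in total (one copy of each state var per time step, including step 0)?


BMC unrolls to depth k, creating one copy of each state var for steps 0..k.
Step count = 93 + 1 = 94 (steps 0 through 93)
Vars per step = 36
Total = 36 * 94 = 3384

3384


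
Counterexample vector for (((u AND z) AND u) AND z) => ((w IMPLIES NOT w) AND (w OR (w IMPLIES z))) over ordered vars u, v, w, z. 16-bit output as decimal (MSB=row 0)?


F1 = (((u AND z) AND u) AND z)
F2 = ((w IMPLIES NOT w) AND (w OR (w IMPLIES z)))
Counterexample to F1=>F2 is where F1=1 and F2=0.
Evaluate each row (bits = u,v,w,z, MSB first):
  row 0 [0000]: F1=0 F2=1 -> F1&~F2 -> 0
  row 1 [0001]: F1=0 F2=1 -> F1&~F2 -> 0
  row 2 [0010]: F1=0 F2=0 -> F1&~F2 -> 0
  row 3 [0011]: F1=0 F2=0 -> F1&~F2 -> 0
  row 4 [0100]: F1=0 F2=1 -> F1&~F2 -> 0
  row 5 [0101]: F1=0 F2=1 -> F1&~F2 -> 0
  row 6 [0110]: F1=0 F2=0 -> F1&~F2 -> 0
  row 7 [0111]: F1=0 F2=0 -> F1&~F2 -> 0
  row 8 [1000]: F1=0 F2=1 -> F1&~F2 -> 0
  row 9 [1001]: F1=1 F2=1 -> F1&~F2 -> 0
  row 10 [1010]: F1=0 F2=0 -> F1&~F2 -> 0
  row 11 [1011]: F1=1 F2=0 -> F1&~F2 -> 1
  row 12 [1100]: F1=0 F2=1 -> F1&~F2 -> 0
  row 13 [1101]: F1=1 F2=1 -> F1&~F2 -> 0
  row 14 [1110]: F1=0 F2=0 -> F1&~F2 -> 0
  row 15 [1111]: F1=1 F2=0 -> F1&~F2 -> 1
Full result column, 4 rows per line (u,v fixed per line; w,z runs 00..11 left to right):
  rows 0-3 [u,v=00]: 0000  = hex 0
  rows 4-7 [u,v=01]: 0000  = hex 0
  rows 8-11 [u,v=10]: 0001  = hex 1
  rows 12-15 [u,v=11]: 0001  = hex 1
Counterexample vector (row 0 .. row 15) = 0000000000010001
Output column grouped in 4s = 0000 0000 0001 0001 = 0x0011
Convert to decimal digit by digit (value = value*16 + digit):
  0 -> 0
  0*16 + 0 = 0
  0*16 + 1 = 1
  1*16 + 1 = 17
Decimal = 17

17


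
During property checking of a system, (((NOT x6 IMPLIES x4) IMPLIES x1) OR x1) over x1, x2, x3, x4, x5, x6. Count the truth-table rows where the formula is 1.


Formula: (((NOT x6 IMPLIES x4) IMPLIES x1) OR x1) over 6 vars (64 rows)
Evaluate each row (x1, x2, x3, x4, x5, x6 as bits, MSB first):
  row 0 [000000]: (((NOT 0 IMPLIES 0) IMPLIES 0) OR 0) -> 1
  row 1 [000001]: (((NOT 1 IMPLIES 0) IMPLIES 0) OR 0) -> 0
  row 2 [000010]: (((NOT 0 IMPLIES 0) IMPLIES 0) OR 0) -> 1
  row 3 [000011]: (((NOT 1 IMPLIES 0) IMPLIES 0) OR 0) -> 0
  row 4 [000100]: (((NOT 0 IMPLIES 1) IMPLIES 0) OR 0) -> 0
  (every remaining row is evaluated the same way; all 64 results are listed next)
Full result column, 8 rows per line (x1,x2,x3 fixed per line; x4,x5,x6 runs 000..111 left to right):
  rows 0-7 [x1,x2,x3=000]: 10100000  (ones: 2)
  rows 8-15 [x1,x2,x3=001]: 10100000  (ones: 2)
  rows 16-23 [x1,x2,x3=010]: 10100000  (ones: 2)
  rows 24-31 [x1,x2,x3=011]: 10100000  (ones: 2)
  rows 32-39 [x1,x2,x3=100]: 11111111  (ones: 8)
  rows 40-47 [x1,x2,x3=101]: 11111111  (ones: 8)
  rows 48-55 [x1,x2,x3=110]: 11111111  (ones: 8)
  rows 56-63 [x1,x2,x3=111]: 11111111  (ones: 8)
Count of 1-rows = 2+2+2+2+8+8+8+8 = 40

40


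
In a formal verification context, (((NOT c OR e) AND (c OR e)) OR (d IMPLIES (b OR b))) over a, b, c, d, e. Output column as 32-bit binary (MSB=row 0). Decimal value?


Formula: (((NOT c OR e) AND (c OR e)) OR (d IMPLIES (b OR b))) over a, b, c, d, e (32 rows)
Evaluate each row (bits = a,b,c,d,e, MSB first):
  row 0 [00000]: (((NOT 0 OR 0) AND (0 OR 0)) OR (0 IMPLIES (0 OR 0))) -> 1
  row 1 [00001]: (((NOT 0 OR 1) AND (0 OR 1)) OR (0 IMPLIES (0 OR 0))) -> 1
  row 2 [00010]: (((NOT 0 OR 0) AND (0 OR 0)) OR (1 IMPLIES (0 OR 0))) -> 0
  row 3 [00011]: (((NOT 0 OR 1) AND (0 OR 1)) OR (1 IMPLIES (0 OR 0))) -> 1
  row 4 [00100]: (((NOT 1 OR 0) AND (1 OR 0)) OR (0 IMPLIES (0 OR 0))) -> 1
  row 5 [00101]: (((NOT 1 OR 1) AND (1 OR 1)) OR (0 IMPLIES (0 OR 0))) -> 1
  row 6 [00110]: (((NOT 1 OR 0) AND (1 OR 0)) OR (1 IMPLIES (0 OR 0))) -> 0
  row 7 [00111]: (((NOT 1 OR 1) AND (1 OR 1)) OR (1 IMPLIES (0 OR 0))) -> 1
  row 8 [01000]: (((NOT 0 OR 0) AND (0 OR 0)) OR (0 IMPLIES (1 OR 1))) -> 1
  row 9 [01001]: (((NOT 0 OR 1) AND (0 OR 1)) OR (0 IMPLIES (1 OR 1))) -> 1
  row 10 [01010]: (((NOT 0 OR 0) AND (0 OR 0)) OR (1 IMPLIES (1 OR 1))) -> 1
  row 11 [01011]: (((NOT 0 OR 1) AND (0 OR 1)) OR (1 IMPLIES (1 OR 1))) -> 1
  row 12 [01100]: (((NOT 1 OR 0) AND (1 OR 0)) OR (0 IMPLIES (1 OR 1))) -> 1
  row 13 [01101]: (((NOT 1 OR 1) AND (1 OR 1)) OR (0 IMPLIES (1 OR 1))) -> 1
  row 14 [01110]: (((NOT 1 OR 0) AND (1 OR 0)) OR (1 IMPLIES (1 OR 1))) -> 1
  row 15 [01111]: (((NOT 1 OR 1) AND (1 OR 1)) OR (1 IMPLIES (1 OR 1))) -> 1
  row 16 [10000]: (((NOT 0 OR 0) AND (0 OR 0)) OR (0 IMPLIES (0 OR 0))) -> 1
  row 17 [10001]: (((NOT 0 OR 1) AND (0 OR 1)) OR (0 IMPLIES (0 OR 0))) -> 1
  row 18 [10010]: (((NOT 0 OR 0) AND (0 OR 0)) OR (1 IMPLIES (0 OR 0))) -> 0
  row 19 [10011]: (((NOT 0 OR 1) AND (0 OR 1)) OR (1 IMPLIES (0 OR 0))) -> 1
  row 20 [10100]: (((NOT 1 OR 0) AND (1 OR 0)) OR (0 IMPLIES (0 OR 0))) -> 1
  row 21 [10101]: (((NOT 1 OR 1) AND (1 OR 1)) OR (0 IMPLIES (0 OR 0))) -> 1
  row 22 [10110]: (((NOT 1 OR 0) AND (1 OR 0)) OR (1 IMPLIES (0 OR 0))) -> 0
  row 23 [10111]: (((NOT 1 OR 1) AND (1 OR 1)) OR (1 IMPLIES (0 OR 0))) -> 1
  row 24 [11000]: (((NOT 0 OR 0) AND (0 OR 0)) OR (0 IMPLIES (1 OR 1))) -> 1
  row 25 [11001]: (((NOT 0 OR 1) AND (0 OR 1)) OR (0 IMPLIES (1 OR 1))) -> 1
  row 26 [11010]: (((NOT 0 OR 0) AND (0 OR 0)) OR (1 IMPLIES (1 OR 1))) -> 1
  row 27 [11011]: (((NOT 0 OR 1) AND (0 OR 1)) OR (1 IMPLIES (1 OR 1))) -> 1
  row 28 [11100]: (((NOT 1 OR 0) AND (1 OR 0)) OR (0 IMPLIES (1 OR 1))) -> 1
  row 29 [11101]: (((NOT 1 OR 1) AND (1 OR 1)) OR (0 IMPLIES (1 OR 1))) -> 1
  row 30 [11110]: (((NOT 1 OR 0) AND (1 OR 0)) OR (1 IMPLIES (1 OR 1))) -> 1
  row 31 [11111]: (((NOT 1 OR 1) AND (1 OR 1)) OR (1 IMPLIES (1 OR 1))) -> 1
Full result column, 4 rows per line (a,b,c fixed per line; d,e runs 00..11 left to right):
  rows 0-3 [a,b,c=000]: 1101  = hex D
  rows 4-7 [a,b,c=001]: 1101  = hex D
  rows 8-11 [a,b,c=010]: 1111  = hex F
  rows 12-15 [a,b,c=011]: 1111  = hex F
  rows 16-19 [a,b,c=100]: 1101  = hex D
  rows 20-23 [a,b,c=101]: 1101  = hex D
  rows 24-27 [a,b,c=110]: 1111  = hex F
  rows 28-31 [a,b,c=111]: 1111  = hex F
Output column (row 0 .. row 31) = 11011101111111111101110111111111
Output column grouped in 4s = 1101 1101 1111 1111 1101 1101 1111 1111 = 0xDDFFDDFF
Convert to decimal digit by digit (value = value*16 + digit):
  D -> 13
  13*16 + 13 (D) = 221
  221*16 + 15 (F) = 3551
  3551*16 + 15 (F) = 56831
  56831*16 + 13 (D) = 909309
  909309*16 + 13 (D) = 14548957
  14548957*16 + 15 (F) = 232783327
  232783327*16 + 15 (F) = 3724533247
Decimal = 3724533247

3724533247


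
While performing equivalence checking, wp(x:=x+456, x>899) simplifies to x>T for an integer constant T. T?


Formula: wp(x:=E, P) = P[E/x] (substitute E for x in postcondition)
Step 1: Postcondition: x>899
Step 2: Substitute x+456 for x: x+456>899
Step 3: Solve for x: x > 899-456 = 443

443


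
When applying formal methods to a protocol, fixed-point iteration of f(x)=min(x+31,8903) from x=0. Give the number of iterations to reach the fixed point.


Step 1: x=0, cap=8903, increment=31
Step 2: x grows by 31 each step until capped at 8903; fixed point is x=8903
Step 3: iterations = ceil(8903/31) = 288

288


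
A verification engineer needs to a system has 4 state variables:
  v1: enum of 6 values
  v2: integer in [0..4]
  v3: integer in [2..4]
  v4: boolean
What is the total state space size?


State space = product of domain sizes of all variables.
Domain sizes:
  v1 (enum of 6 values): 6
  v2 (integer in [0..4]): 5
  v3 (integer in [2..4]): 3
  v4 (boolean): 2
Product = 6 * 5 * 3 * 2 = 180

180


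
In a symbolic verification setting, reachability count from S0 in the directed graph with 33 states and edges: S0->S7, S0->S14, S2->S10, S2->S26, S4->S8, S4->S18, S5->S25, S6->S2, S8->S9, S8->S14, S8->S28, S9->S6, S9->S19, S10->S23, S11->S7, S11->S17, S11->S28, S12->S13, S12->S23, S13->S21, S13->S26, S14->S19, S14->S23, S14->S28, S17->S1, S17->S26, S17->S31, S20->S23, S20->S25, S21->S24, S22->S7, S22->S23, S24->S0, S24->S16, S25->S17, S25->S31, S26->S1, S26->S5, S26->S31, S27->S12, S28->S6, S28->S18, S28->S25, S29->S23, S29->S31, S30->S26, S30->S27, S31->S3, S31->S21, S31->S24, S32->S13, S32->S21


BFS from S0:
  layer 0: {S0}
  layer 1: {S7, S14}
  layer 2: {S19, S23, S28}
  layer 3: {S6, S18, S25}
  layer 4: {S2, S17, S31}
  layer 5: {S1, S3, S10, S21, S24, S26}
  layer 6: {S5, S16}
Reachable set: {S0, S1, S2, S3, S5, S6, S7, S10, S14, S16, S17, S18, S19, S21, S23, S24, S25, S26, S28, S31}
Count = 20

20


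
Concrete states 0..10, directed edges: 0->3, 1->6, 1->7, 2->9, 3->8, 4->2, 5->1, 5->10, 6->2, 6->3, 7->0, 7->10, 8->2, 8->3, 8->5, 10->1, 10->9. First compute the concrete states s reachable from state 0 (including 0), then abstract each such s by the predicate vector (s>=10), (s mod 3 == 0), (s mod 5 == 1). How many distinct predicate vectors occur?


BFS from 0:
Concrete reachable: {0, 1, 2, 3, 5, 6, 7, 8, 9, 10}
Abstract via predicates (s>=10), (s mod 3 == 0), (s mod 5 == 1):
  (0,0,0) <- {2, 5, 7, 8}
  (0,0,1) <- {1}
  (0,1,0) <- {0, 3, 9}
  (0,1,1) <- {6}
  (1,0,0) <- {10}
Distinct abstract states = 5

5


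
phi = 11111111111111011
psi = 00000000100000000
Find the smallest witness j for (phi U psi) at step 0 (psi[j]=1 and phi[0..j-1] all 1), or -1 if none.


(phi U psi) at 0: need smallest j with psi[j]=1 and phi[i]=1 for all i in [0,j).
Scan from step 0:
  step 0: phi=1, psi=0 -> continue
  step 1: phi=1, psi=0 -> continue
  step 2: phi=1, psi=0 -> continue
  step 3: phi=1, psi=0 -> continue
  step 8: psi=1 and phi held for [0,8) -> witness found
Witness step = 8

8


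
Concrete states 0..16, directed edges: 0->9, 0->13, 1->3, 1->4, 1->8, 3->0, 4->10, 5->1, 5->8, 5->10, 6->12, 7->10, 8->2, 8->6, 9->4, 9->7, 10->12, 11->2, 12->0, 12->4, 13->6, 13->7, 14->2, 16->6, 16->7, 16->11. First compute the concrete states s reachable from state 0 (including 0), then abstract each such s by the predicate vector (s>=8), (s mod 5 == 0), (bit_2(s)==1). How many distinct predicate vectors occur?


BFS from 0:
Concrete reachable: {0, 4, 6, 7, 9, 10, 12, 13}
Abstract via predicates (s>=8), (s mod 5 == 0), (bit_2(s)==1):
  (0,0,1) <- {4, 6, 7}
  (0,1,0) <- {0}
  (1,0,0) <- {9}
  (1,0,1) <- {12, 13}
  (1,1,0) <- {10}
Distinct abstract states = 5

5


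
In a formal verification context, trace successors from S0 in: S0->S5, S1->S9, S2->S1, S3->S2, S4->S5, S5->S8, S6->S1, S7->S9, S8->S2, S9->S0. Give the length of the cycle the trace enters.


Trace from S0 until a state repeats:
  S0 -> S5 -> S8 -> S2 -> S1 -> S9 -> S0
S0 first seen at step 0, revisited at step 6.
Cycle length = 6 - 0 = 6

6


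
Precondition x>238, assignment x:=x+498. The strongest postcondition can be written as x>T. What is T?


Formula: sp(P, x:=E) = exists old_x. (x = E[old_x/x]) AND P[old_x/x] (old_x is the value of x before the assignment; eliminate old_x by solving x = E[old_x/x] for old_x)
Step 1: Precondition P: x>238, i.e. old_x > 238
Step 2: Assignment gives x = old_x + 498, so old_x = x - 498
Step 3: Substitute into P: x - 498 > 238
Step 4: Simplify: x > 238+498 = 736

736


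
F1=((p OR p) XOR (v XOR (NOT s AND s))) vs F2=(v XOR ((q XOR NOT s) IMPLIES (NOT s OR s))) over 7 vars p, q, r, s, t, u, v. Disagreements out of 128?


F1 = ((p OR p) XOR (v XOR (NOT s AND s)))
F2 = (v XOR ((q XOR NOT s) IMPLIES (NOT s OR s)))
Evaluate both on each of 128 rows (bits = p,q,r,s,t,u,v):
  row 0 [0000000]: F1=0 F2=1 (differ) -> 1
  row 1 [0000001]: F1=1 F2=0 (differ) -> 1
  row 2 [0000010]: F1=0 F2=1 (differ) -> 1
  row 3 [0000011]: F1=1 F2=0 (differ) -> 1
  row 4 [0000100]: F1=0 F2=1 (differ) -> 1
  (every remaining row is evaluated the same way; all 128 results are listed next)
Full result column, 8 rows per line (p,q,r,s fixed per line; t,u,v runs 000..111 left to right):
  rows 0-7 [p,q,r,s=0000]: 11111111  (ones: 8)
  rows 8-15 [p,q,r,s=0001]: 11111111  (ones: 8)
  rows 16-23 [p,q,r,s=0010]: 11111111  (ones: 8)
  rows 24-31 [p,q,r,s=0011]: 11111111  (ones: 8)
  rows 32-39 [p,q,r,s=0100]: 11111111  (ones: 8)
  rows 40-47 [p,q,r,s=0101]: 11111111  (ones: 8)
  rows 48-55 [p,q,r,s=0110]: 11111111  (ones: 8)
  rows 56-63 [p,q,r,s=0111]: 11111111  (ones: 8)
  rows 64-71 [p,q,r,s=1000]: 00000000  (ones: 0)
  rows 72-79 [p,q,r,s=1001]: 00000000  (ones: 0)
  rows 80-87 [p,q,r,s=1010]: 00000000  (ones: 0)
  rows 88-95 [p,q,r,s=1011]: 00000000  (ones: 0)
  rows 96-103 [p,q,r,s=1100]: 00000000  (ones: 0)
  rows 104-111 [p,q,r,s=1101]: 00000000  (ones: 0)
  rows 112-119 [p,q,r,s=1110]: 00000000  (ones: 0)
  rows 120-127 [p,q,r,s=1111]: 00000000  (ones: 0)
Disagreements = 8+8+8+8+8+8+8+8+0+0+0+0+0+0+0+0 = 64

64


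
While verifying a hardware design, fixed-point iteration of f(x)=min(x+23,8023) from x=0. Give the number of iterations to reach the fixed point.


Step 1: x=0, cap=8023, increment=23
Step 2: x grows by 23 each step until capped at 8023; fixed point is x=8023
Step 3: iterations = ceil(8023/23) = 349

349


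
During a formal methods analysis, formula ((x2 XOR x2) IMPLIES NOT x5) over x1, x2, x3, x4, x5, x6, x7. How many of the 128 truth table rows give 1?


Formula: ((x2 XOR x2) IMPLIES NOT x5) over 7 vars (128 rows)
Evaluate each row (x1, x2, x3, x4, x5, x6, x7 as bits, MSB first):
  row 0 [0000000]: ((0 XOR 0) IMPLIES NOT 0) -> 1
  row 1 [0000001]: ((0 XOR 0) IMPLIES NOT 0) -> 1
  row 2 [0000010]: ((0 XOR 0) IMPLIES NOT 0) -> 1
  row 3 [0000011]: ((0 XOR 0) IMPLIES NOT 0) -> 1
  row 4 [0000100]: ((0 XOR 0) IMPLIES NOT 1) -> 1
  (every remaining row is evaluated the same way; all 128 results are listed next)
Full result column, 8 rows per line (x1,x2,x3,x4 fixed per line; x5,x6,x7 runs 000..111 left to right):
  rows 0-7 [x1,x2,x3,x4=0000]: 11111111  (ones: 8)
  rows 8-15 [x1,x2,x3,x4=0001]: 11111111  (ones: 8)
  rows 16-23 [x1,x2,x3,x4=0010]: 11111111  (ones: 8)
  rows 24-31 [x1,x2,x3,x4=0011]: 11111111  (ones: 8)
  rows 32-39 [x1,x2,x3,x4=0100]: 11111111  (ones: 8)
  rows 40-47 [x1,x2,x3,x4=0101]: 11111111  (ones: 8)
  rows 48-55 [x1,x2,x3,x4=0110]: 11111111  (ones: 8)
  rows 56-63 [x1,x2,x3,x4=0111]: 11111111  (ones: 8)
  rows 64-71 [x1,x2,x3,x4=1000]: 11111111  (ones: 8)
  rows 72-79 [x1,x2,x3,x4=1001]: 11111111  (ones: 8)
  rows 80-87 [x1,x2,x3,x4=1010]: 11111111  (ones: 8)
  rows 88-95 [x1,x2,x3,x4=1011]: 11111111  (ones: 8)
  rows 96-103 [x1,x2,x3,x4=1100]: 11111111  (ones: 8)
  rows 104-111 [x1,x2,x3,x4=1101]: 11111111  (ones: 8)
  rows 112-119 [x1,x2,x3,x4=1110]: 11111111  (ones: 8)
  rows 120-127 [x1,x2,x3,x4=1111]: 11111111  (ones: 8)
Count of 1-rows = 8+8+8+8+8+8+8+8+8+8+8+8+8+8+8+8 = 128

128


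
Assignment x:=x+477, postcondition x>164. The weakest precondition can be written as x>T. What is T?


Formula: wp(x:=E, P) = P[E/x] (substitute E for x in postcondition)
Step 1: Postcondition: x>164
Step 2: Substitute x+477 for x: x+477>164
Step 3: Solve for x: x > 164-477 = -313

-313


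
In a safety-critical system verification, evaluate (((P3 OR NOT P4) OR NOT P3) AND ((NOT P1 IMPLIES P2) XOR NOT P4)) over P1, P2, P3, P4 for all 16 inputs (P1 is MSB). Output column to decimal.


Formula: (((P3 OR NOT P4) OR NOT P3) AND ((NOT P1 IMPLIES P2) XOR NOT P4)) over P1, P2, P3, P4 (16 rows)
Evaluate each row (bits = P1,P2,P3,P4, MSB first):
  row 0 [0000]: (((0 OR NOT 0) OR NOT 0) AND ((NOT 0 IMPLIES 0) XOR NOT 0)) -> 1
  row 1 [0001]: (((0 OR NOT 1) OR NOT 0) AND ((NOT 0 IMPLIES 0) XOR NOT 1)) -> 0
  row 2 [0010]: (((1 OR NOT 0) OR NOT 1) AND ((NOT 0 IMPLIES 0) XOR NOT 0)) -> 1
  row 3 [0011]: (((1 OR NOT 1) OR NOT 1) AND ((NOT 0 IMPLIES 0) XOR NOT 1)) -> 0
  row 4 [0100]: (((0 OR NOT 0) OR NOT 0) AND ((NOT 0 IMPLIES 1) XOR NOT 0)) -> 0
  row 5 [0101]: (((0 OR NOT 1) OR NOT 0) AND ((NOT 0 IMPLIES 1) XOR NOT 1)) -> 1
  row 6 [0110]: (((1 OR NOT 0) OR NOT 1) AND ((NOT 0 IMPLIES 1) XOR NOT 0)) -> 0
  row 7 [0111]: (((1 OR NOT 1) OR NOT 1) AND ((NOT 0 IMPLIES 1) XOR NOT 1)) -> 1
  row 8 [1000]: (((0 OR NOT 0) OR NOT 0) AND ((NOT 1 IMPLIES 0) XOR NOT 0)) -> 0
  row 9 [1001]: (((0 OR NOT 1) OR NOT 0) AND ((NOT 1 IMPLIES 0) XOR NOT 1)) -> 1
  row 10 [1010]: (((1 OR NOT 0) OR NOT 1) AND ((NOT 1 IMPLIES 0) XOR NOT 0)) -> 0
  row 11 [1011]: (((1 OR NOT 1) OR NOT 1) AND ((NOT 1 IMPLIES 0) XOR NOT 1)) -> 1
  row 12 [1100]: (((0 OR NOT 0) OR NOT 0) AND ((NOT 1 IMPLIES 1) XOR NOT 0)) -> 0
  row 13 [1101]: (((0 OR NOT 1) OR NOT 0) AND ((NOT 1 IMPLIES 1) XOR NOT 1)) -> 1
  row 14 [1110]: (((1 OR NOT 0) OR NOT 1) AND ((NOT 1 IMPLIES 1) XOR NOT 0)) -> 0
  row 15 [1111]: (((1 OR NOT 1) OR NOT 1) AND ((NOT 1 IMPLIES 1) XOR NOT 1)) -> 1
Full result column, 4 rows per line (P1,P2 fixed per line; P3,P4 runs 00..11 left to right):
  rows 0-3 [P1,P2=00]: 1010  = hex A
  rows 4-7 [P1,P2=01]: 0101  = hex 5
  rows 8-11 [P1,P2=10]: 0101  = hex 5
  rows 12-15 [P1,P2=11]: 0101  = hex 5
Output column (row 0 .. row 15) = 1010010101010101
Output column grouped in 4s = 1010 0101 0101 0101 = 0xA555
Convert to decimal digit by digit (value = value*16 + digit):
  A -> 10
  10*16 + 5 = 165
  165*16 + 5 = 2645
  2645*16 + 5 = 42325
Decimal = 42325

42325
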